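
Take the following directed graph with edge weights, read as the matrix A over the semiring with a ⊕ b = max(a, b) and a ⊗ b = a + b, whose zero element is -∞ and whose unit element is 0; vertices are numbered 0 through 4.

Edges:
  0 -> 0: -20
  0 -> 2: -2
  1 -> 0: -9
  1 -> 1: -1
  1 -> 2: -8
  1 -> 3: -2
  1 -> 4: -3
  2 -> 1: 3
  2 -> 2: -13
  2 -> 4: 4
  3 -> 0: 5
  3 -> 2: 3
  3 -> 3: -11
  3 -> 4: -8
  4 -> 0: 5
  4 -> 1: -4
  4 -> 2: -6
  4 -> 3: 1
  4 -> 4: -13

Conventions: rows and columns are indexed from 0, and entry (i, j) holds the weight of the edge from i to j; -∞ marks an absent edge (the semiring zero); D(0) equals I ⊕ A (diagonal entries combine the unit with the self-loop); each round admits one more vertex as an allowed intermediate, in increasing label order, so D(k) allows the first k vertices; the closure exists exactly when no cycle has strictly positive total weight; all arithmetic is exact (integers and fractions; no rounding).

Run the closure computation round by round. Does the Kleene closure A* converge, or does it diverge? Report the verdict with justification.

D(0):
  [0, -∞, -2, -∞, -∞]
  [-9, 0, -8, -2, -3]
  [-∞, 3, 0, -∞, 4]
  [5, -∞, 3, 0, -8]
  [5, -4, -6, 1, 0]
D(1):
  [0, -∞, -2, -∞, -∞]
  [-9, 0, -8, -2, -3]
  [-∞, 3, 0, -∞, 4]
  [5, -∞, 3, 0, -8]
  [5, -4, 3, 1, 0]
D(2):
  [0, -∞, -2, -∞, -∞]
  [-9, 0, -8, -2, -3]
  [-6, 3, 0, 1, 4]
  [5, -∞, 3, 0, -8]
  [5, -4, 3, 1, 0]
Detection: at round 3, diagonal entry (3, 3) turns strictly positive.
Key observation: the cycle 3->0->2->1->3 has total weight 5 + (-2) + 3 + (-2), which is strictly positive.
Answer: DIVERGES — positive cycle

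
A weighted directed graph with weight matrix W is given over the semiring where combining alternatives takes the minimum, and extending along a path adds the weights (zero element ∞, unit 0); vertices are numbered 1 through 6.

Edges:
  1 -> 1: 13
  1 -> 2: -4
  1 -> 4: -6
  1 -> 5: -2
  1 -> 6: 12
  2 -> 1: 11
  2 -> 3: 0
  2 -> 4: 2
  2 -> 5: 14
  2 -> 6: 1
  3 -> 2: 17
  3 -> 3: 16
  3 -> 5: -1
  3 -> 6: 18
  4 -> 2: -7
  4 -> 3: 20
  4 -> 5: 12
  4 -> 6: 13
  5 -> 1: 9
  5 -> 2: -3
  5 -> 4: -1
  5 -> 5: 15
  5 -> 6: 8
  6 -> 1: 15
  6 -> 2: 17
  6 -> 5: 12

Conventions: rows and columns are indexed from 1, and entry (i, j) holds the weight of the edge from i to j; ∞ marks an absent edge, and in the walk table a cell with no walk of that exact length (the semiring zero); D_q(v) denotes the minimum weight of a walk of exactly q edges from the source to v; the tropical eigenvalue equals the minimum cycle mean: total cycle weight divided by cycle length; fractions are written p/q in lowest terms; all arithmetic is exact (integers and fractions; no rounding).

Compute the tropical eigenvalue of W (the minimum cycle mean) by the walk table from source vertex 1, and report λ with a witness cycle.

q=0: [0, ∞, ∞, ∞, ∞, ∞]
q=1: [13, -4, ∞, -6, -2, 12]
q=2: [7, -13, -4, -3, 6, -3]
q=3: [-2, -10, -13, -11, -5, -12]
q=4: [1, -18, -10, -8, -14, -9]
q=5: [-7, -17, -18, -16, -11, -17]
q=6: [-6, -23, -17, -15, -19, -16]
Optimal cycle mean attained by: cycle 2->4->2, total 2 + (-7), length 2.
Answer: λ = -5/2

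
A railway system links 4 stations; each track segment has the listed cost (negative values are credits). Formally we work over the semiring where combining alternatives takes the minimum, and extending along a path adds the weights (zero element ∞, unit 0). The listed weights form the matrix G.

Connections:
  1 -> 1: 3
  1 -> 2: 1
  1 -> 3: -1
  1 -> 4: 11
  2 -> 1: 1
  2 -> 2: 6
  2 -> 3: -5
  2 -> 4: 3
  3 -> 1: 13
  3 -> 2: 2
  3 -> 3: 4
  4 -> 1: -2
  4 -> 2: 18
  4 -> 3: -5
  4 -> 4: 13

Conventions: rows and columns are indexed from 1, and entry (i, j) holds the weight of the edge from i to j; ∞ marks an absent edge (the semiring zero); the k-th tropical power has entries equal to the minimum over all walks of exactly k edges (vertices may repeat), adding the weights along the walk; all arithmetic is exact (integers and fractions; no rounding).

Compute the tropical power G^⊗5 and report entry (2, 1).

G^⊗2:
  [2, 1, -4, 4]
  [1, -3, -2, 9]
  [3, 6, -3, 5]
  [1, -3, -3, 9]
G^⊗3:
  [2, -2, -4, 4]
  [-2, 0, -8, 0]
  [3, -1, 0, 9]
  [-2, -1, -8, 0]
G^⊗4:
  [-1, -2, -7, 1]
  [-2, -6, -5, 3]
  [0, 2, -6, 2]
  [-2, -6, -6, 2]
G^⊗5:
  [-1, -5, -7, 1]
  [-5, -3, -11, -3]
  [0, -4, -3, 5]
  [-5, -4, -11, -3]
Key observation: the optimum is the walk 2->3->2->3->2->1, with weight (-5) + 2 + (-5) + 2 + 1 = -5.
Optimal value attained by: walk 2->3->2->3->2->1.
Answer: (G^⊗5)[2][1] = -5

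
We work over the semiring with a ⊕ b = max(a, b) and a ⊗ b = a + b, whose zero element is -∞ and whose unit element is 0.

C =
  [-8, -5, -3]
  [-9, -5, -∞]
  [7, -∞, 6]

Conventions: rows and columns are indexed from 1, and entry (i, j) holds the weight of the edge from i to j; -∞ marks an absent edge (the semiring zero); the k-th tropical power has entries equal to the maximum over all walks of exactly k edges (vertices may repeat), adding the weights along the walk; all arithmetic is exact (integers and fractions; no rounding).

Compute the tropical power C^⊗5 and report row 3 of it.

C^⊗2:
  [4, -10, 3]
  [-14, -10, -12]
  [13, 2, 12]
C^⊗3:
  [10, -1, 9]
  [-5, -15, -6]
  [19, 8, 18]
C^⊗4:
  [16, 5, 15]
  [1, -10, 0]
  [25, 14, 24]
C^⊗5:
  [22, 11, 21]
  [7, -4, 6]
  [31, 20, 30]
Answer: row 3 of C^⊗5 = [31, 20, 30]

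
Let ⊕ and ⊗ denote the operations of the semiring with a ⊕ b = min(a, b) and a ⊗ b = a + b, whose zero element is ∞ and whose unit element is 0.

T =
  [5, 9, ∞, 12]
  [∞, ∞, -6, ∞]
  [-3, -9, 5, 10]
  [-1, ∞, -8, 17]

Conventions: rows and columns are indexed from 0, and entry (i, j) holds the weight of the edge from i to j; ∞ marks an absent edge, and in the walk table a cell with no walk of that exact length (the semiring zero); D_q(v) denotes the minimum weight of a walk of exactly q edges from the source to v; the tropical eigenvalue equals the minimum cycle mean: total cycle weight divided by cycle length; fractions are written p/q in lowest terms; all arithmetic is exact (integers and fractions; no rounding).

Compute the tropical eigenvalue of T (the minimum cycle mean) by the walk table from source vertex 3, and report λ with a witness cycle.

q=0: [∞, ∞, ∞, 0]
q=1: [-1, ∞, -8, 17]
q=2: [-11, -17, -3, 2]
q=3: [-6, -12, -23, 1]
q=4: [-26, -32, -18, -13]
Optimal cycle mean attained by: cycle 1->2->1, total (-6) + (-9), length 2.
Answer: λ = -15/2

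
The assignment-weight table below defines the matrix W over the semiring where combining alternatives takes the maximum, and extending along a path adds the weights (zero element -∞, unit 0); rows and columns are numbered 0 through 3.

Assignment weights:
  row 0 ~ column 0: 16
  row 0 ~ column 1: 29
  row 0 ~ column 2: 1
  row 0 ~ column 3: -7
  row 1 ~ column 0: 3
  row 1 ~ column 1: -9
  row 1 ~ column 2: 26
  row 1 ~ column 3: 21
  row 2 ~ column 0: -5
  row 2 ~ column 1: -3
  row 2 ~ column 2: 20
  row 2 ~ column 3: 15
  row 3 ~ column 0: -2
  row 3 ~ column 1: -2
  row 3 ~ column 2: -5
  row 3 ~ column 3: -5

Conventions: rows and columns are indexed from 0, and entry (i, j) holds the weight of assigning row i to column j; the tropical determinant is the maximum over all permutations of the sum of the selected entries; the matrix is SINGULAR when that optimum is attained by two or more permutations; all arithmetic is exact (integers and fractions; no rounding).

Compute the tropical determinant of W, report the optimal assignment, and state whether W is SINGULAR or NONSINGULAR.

σ = (0, 1, 2, 3): 16 + (-9) + 20 + (-5) = 22
σ = (0, 1, 3, 2): 16 + (-9) + 15 + (-5) = 17
σ = (0, 2, 1, 3): 16 + 26 + (-3) + (-5) = 34
σ = (0, 2, 3, 1): 16 + 26 + 15 + (-2) = 55
σ = (0, 3, 1, 2): 16 + 21 + (-3) + (-5) = 29
σ = (0, 3, 2, 1): 16 + 21 + 20 + (-2) = 55
σ = (1, 0, 2, 3): 29 + 3 + 20 + (-5) = 47
σ = (1, 0, 3, 2): 29 + 3 + 15 + (-5) = 42
σ = (1, 2, 0, 3): 29 + 26 + (-5) + (-5) = 45
σ = (1, 2, 3, 0): 29 + 26 + 15 + (-2) = 68
σ = (1, 3, 0, 2): 29 + 21 + (-5) + (-5) = 40
σ = (1, 3, 2, 0): 29 + 21 + 20 + (-2) = 68
σ = (2, 0, 1, 3): 1 + 3 + (-3) + (-5) = -4
σ = (2, 0, 3, 1): 1 + 3 + 15 + (-2) = 17
σ = (2, 1, 0, 3): 1 + (-9) + (-5) + (-5) = -18
σ = (2, 1, 3, 0): 1 + (-9) + 15 + (-2) = 5
σ = (2, 3, 0, 1): 1 + 21 + (-5) + (-2) = 15
σ = (2, 3, 1, 0): 1 + 21 + (-3) + (-2) = 17
σ = (3, 0, 1, 2): (-7) + 3 + (-3) + (-5) = -12
σ = (3, 0, 2, 1): (-7) + 3 + 20 + (-2) = 14
σ = (3, 1, 0, 2): (-7) + (-9) + (-5) + (-5) = -26
σ = (3, 1, 2, 0): (-7) + (-9) + 20 + (-2) = 2
σ = (3, 2, 0, 1): (-7) + 26 + (-5) + (-2) = 12
σ = (3, 2, 1, 0): (-7) + 26 + (-3) + (-2) = 14
Optimal value attained by: σ = (1, 2, 3, 0).
Answer: det⊕(W) = 68; verdict: SINGULAR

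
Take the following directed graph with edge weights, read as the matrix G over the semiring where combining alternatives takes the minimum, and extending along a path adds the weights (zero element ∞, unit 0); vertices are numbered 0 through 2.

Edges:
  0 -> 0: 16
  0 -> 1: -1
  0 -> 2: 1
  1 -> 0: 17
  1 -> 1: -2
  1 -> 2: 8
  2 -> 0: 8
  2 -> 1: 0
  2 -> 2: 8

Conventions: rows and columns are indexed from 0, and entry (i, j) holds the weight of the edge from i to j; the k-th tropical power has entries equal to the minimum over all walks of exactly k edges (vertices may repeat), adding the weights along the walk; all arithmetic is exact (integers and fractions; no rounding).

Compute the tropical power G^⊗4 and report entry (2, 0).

G^⊗2:
  [9, -3, 7]
  [15, -4, 6]
  [16, -2, 8]
G^⊗3:
  [14, -5, 5]
  [13, -6, 4]
  [15, -4, 6]
G^⊗4:
  [12, -7, 3]
  [11, -8, 2]
  [13, -6, 4]
Key observation: the optimum is the walk 2->1->1->1->0, with weight 0 + (-2) + (-2) + 17 = 13.
Optimal value attained by: walk 2->1->1->1->0.
Answer: (G^⊗4)[2][0] = 13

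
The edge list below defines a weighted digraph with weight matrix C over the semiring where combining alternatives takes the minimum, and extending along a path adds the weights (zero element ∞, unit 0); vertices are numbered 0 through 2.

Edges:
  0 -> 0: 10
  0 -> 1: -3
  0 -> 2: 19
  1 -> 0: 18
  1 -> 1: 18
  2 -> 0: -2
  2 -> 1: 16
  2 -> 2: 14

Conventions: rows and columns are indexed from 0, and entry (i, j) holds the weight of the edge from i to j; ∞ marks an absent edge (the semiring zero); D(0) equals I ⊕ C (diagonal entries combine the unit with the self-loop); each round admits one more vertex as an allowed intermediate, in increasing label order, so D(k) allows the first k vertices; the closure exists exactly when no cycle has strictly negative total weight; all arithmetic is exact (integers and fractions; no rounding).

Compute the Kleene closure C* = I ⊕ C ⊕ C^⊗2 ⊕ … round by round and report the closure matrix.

D(0):
  [0, -3, 19]
  [18, 0, ∞]
  [-2, 16, 0]
D(1):
  [0, -3, 19]
  [18, 0, 37]
  [-2, -5, 0]
D(2):
  [0, -3, 19]
  [18, 0, 37]
  [-2, -5, 0]
D(3):
  [0, -3, 19]
  [18, 0, 37]
  [-2, -5, 0]
Answer: C* = [[0, -3, 19], [18, 0, 37], [-2, -5, 0]]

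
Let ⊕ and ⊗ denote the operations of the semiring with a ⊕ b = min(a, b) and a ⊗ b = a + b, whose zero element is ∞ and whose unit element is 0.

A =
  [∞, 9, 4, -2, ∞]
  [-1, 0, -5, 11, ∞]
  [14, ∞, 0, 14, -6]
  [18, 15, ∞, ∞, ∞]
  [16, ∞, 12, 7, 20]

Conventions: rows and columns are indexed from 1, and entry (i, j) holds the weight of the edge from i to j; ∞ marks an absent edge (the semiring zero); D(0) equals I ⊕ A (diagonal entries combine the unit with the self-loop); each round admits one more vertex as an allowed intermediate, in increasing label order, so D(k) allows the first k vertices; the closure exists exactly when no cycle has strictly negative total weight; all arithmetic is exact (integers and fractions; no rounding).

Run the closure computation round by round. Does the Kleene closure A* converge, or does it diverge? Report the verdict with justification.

D(0):
  [0, 9, 4, -2, ∞]
  [-1, 0, -5, 11, ∞]
  [14, ∞, 0, 14, -6]
  [18, 15, ∞, 0, ∞]
  [16, ∞, 12, 7, 0]
D(1):
  [0, 9, 4, -2, ∞]
  [-1, 0, -5, -3, ∞]
  [14, 23, 0, 12, -6]
  [18, 15, 22, 0, ∞]
  [16, 25, 12, 7, 0]
D(2):
  [0, 9, 4, -2, ∞]
  [-1, 0, -5, -3, ∞]
  [14, 23, 0, 12, -6]
  [14, 15, 10, 0, ∞]
  [16, 25, 12, 7, 0]
D(3):
  [0, 9, 4, -2, -2]
  [-1, 0, -5, -3, -11]
  [14, 23, 0, 12, -6]
  [14, 15, 10, 0, 4]
  [16, 25, 12, 7, 0]
D(4):
  [0, 9, 4, -2, -2]
  [-1, 0, -5, -3, -11]
  [14, 23, 0, 12, -6]
  [14, 15, 10, 0, 4]
  [16, 22, 12, 7, 0]
D(5):
  [0, 9, 4, -2, -2]
  [-1, 0, -5, -4, -11]
  [10, 16, 0, 1, -6]
  [14, 15, 10, 0, 4]
  [16, 22, 12, 7, 0]
Key observation: every diagonal entry stays at the unit through all rounds, so no improving cycle exists.
Answer: CONVERGES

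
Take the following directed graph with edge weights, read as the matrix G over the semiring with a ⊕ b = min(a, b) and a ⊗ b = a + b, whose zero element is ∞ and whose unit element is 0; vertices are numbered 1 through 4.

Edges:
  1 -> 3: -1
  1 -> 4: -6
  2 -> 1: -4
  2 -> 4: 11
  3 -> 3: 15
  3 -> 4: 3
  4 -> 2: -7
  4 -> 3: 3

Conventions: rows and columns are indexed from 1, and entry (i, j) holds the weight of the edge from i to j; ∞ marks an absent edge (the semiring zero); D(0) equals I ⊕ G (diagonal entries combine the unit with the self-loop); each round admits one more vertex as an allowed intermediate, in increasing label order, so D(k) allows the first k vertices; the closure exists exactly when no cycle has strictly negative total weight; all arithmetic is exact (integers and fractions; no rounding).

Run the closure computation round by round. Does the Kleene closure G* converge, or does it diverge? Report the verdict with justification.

D(0):
  [0, ∞, -1, -6]
  [-4, 0, ∞, 11]
  [∞, ∞, 0, 3]
  [∞, -7, 3, 0]
D(1):
  [0, ∞, -1, -6]
  [-4, 0, -5, -10]
  [∞, ∞, 0, 3]
  [∞, -7, 3, 0]
Detection: at round 2, diagonal entry (4, 4) turns strictly negative.
Key observation: the cycle 4->2->1->4 has total weight (-7) + (-4) + (-6), which is strictly negative.
Answer: DIVERGES — negative cycle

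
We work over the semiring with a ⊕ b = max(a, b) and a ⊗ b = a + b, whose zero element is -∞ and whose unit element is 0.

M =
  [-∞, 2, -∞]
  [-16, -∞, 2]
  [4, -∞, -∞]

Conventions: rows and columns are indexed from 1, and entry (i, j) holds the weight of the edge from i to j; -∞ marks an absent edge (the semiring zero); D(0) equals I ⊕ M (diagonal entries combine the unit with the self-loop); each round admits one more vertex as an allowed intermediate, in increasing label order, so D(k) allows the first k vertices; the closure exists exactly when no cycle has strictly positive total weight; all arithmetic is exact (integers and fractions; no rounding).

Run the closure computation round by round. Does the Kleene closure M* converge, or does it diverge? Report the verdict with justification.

D(0):
  [0, 2, -∞]
  [-16, 0, 2]
  [4, -∞, 0]
D(1):
  [0, 2, -∞]
  [-16, 0, 2]
  [4, 6, 0]
Detection: at round 2, diagonal entry (3, 3) turns strictly positive.
Key observation: the cycle 3->1->2->3 has total weight 4 + 2 + 2, which is strictly positive.
Answer: DIVERGES — positive cycle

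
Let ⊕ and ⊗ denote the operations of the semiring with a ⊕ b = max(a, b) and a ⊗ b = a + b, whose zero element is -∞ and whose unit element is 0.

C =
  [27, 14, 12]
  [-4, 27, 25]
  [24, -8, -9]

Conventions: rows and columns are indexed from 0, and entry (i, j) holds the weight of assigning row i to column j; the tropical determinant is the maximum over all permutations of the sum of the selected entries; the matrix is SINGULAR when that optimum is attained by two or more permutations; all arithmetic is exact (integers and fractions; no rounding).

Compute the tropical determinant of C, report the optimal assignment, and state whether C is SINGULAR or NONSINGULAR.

σ = (0, 1, 2): 27 + 27 + (-9) = 45
σ = (0, 2, 1): 27 + 25 + (-8) = 44
σ = (1, 0, 2): 14 + (-4) + (-9) = 1
σ = (1, 2, 0): 14 + 25 + 24 = 63
σ = (2, 0, 1): 12 + (-4) + (-8) = 0
σ = (2, 1, 0): 12 + 27 + 24 = 63
Optimal value attained by: σ = (1, 2, 0).
Answer: det⊕(C) = 63; verdict: SINGULAR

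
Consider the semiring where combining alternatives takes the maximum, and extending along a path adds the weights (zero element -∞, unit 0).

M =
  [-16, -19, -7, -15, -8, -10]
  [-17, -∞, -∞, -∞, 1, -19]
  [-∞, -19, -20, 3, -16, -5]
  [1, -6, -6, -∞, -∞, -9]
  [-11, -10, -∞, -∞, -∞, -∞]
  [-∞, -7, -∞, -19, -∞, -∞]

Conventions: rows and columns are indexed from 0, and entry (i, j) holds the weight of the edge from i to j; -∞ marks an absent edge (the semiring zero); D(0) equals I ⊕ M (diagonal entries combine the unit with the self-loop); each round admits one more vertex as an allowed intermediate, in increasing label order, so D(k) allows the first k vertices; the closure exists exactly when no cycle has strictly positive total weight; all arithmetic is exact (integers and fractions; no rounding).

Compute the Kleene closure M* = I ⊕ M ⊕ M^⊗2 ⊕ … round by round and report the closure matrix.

D(0):
  [0, -19, -7, -15, -8, -10]
  [-17, 0, -∞, -∞, 1, -19]
  [-∞, -19, 0, 3, -16, -5]
  [1, -6, -6, 0, -∞, -9]
  [-11, -10, -∞, -∞, 0, -∞]
  [-∞, -7, -∞, -19, -∞, 0]
D(1):
  [0, -19, -7, -15, -8, -10]
  [-17, 0, -24, -32, 1, -19]
  [-∞, -19, 0, 3, -16, -5]
  [1, -6, -6, 0, -7, -9]
  [-11, -10, -18, -26, 0, -21]
  [-∞, -7, -∞, -19, -∞, 0]
D(2):
  [0, -19, -7, -15, -8, -10]
  [-17, 0, -24, -32, 1, -19]
  [-36, -19, 0, 3, -16, -5]
  [1, -6, -6, 0, -5, -9]
  [-11, -10, -18, -26, 0, -21]
  [-24, -7, -31, -19, -6, 0]
D(3):
  [0, -19, -7, -4, -8, -10]
  [-17, 0, -24, -21, 1, -19]
  [-36, -19, 0, 3, -16, -5]
  [1, -6, -6, 0, -5, -9]
  [-11, -10, -18, -15, 0, -21]
  [-24, -7, -31, -19, -6, 0]
D(4):
  [0, -10, -7, -4, -8, -10]
  [-17, 0, -24, -21, 1, -19]
  [4, -3, 0, 3, -2, -5]
  [1, -6, -6, 0, -5, -9]
  [-11, -10, -18, -15, 0, -21]
  [-18, -7, -25, -19, -6, 0]
D(5):
  [0, -10, -7, -4, -8, -10]
  [-10, 0, -17, -14, 1, -19]
  [4, -3, 0, 3, -2, -5]
  [1, -6, -6, 0, -5, -9]
  [-11, -10, -18, -15, 0, -21]
  [-17, -7, -24, -19, -6, 0]
D(6):
  [0, -10, -7, -4, -8, -10]
  [-10, 0, -17, -14, 1, -19]
  [4, -3, 0, 3, -2, -5]
  [1, -6, -6, 0, -5, -9]
  [-11, -10, -18, -15, 0, -21]
  [-17, -7, -24, -19, -6, 0]
Answer: M* = [[0, -10, -7, -4, -8, -10], [-10, 0, -17, -14, 1, -19], [4, -3, 0, 3, -2, -5], [1, -6, -6, 0, -5, -9], [-11, -10, -18, -15, 0, -21], [-17, -7, -24, -19, -6, 0]]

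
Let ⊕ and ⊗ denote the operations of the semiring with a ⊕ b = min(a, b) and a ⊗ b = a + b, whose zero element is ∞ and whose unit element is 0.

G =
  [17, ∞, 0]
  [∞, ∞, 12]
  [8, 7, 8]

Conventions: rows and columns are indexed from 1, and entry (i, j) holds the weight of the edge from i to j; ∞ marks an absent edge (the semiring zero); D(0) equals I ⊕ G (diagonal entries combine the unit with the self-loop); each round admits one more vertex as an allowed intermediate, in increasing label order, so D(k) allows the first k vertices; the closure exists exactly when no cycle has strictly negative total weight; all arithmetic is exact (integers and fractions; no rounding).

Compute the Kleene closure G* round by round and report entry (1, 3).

D(0):
  [0, ∞, 0]
  [∞, 0, 12]
  [8, 7, 0]
D(1):
  [0, ∞, 0]
  [∞, 0, 12]
  [8, 7, 0]
D(2):
  [0, ∞, 0]
  [∞, 0, 12]
  [8, 7, 0]
D(3):
  [0, 7, 0]
  [20, 0, 12]
  [8, 7, 0]
Answer: G*[1][3] = 0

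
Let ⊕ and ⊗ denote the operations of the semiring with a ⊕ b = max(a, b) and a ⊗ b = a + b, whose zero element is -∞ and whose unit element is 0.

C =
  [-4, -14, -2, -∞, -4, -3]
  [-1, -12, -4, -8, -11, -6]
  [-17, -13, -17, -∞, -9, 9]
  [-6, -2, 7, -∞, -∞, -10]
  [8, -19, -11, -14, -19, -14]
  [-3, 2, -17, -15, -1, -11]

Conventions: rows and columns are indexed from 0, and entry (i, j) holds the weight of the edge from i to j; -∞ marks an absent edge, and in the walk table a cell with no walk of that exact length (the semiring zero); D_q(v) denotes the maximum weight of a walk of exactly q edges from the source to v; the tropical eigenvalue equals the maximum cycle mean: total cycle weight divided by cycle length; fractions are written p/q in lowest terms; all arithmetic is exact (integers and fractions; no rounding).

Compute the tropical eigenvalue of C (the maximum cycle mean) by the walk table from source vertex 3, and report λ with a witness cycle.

q=0: [-∞, -∞, -∞, 0, -∞, -∞]
q=1: [-6, -2, 7, -∞, -∞, -10]
q=2: [-3, -6, -6, -10, -2, 16]
q=3: [13, 18, -1, 1, 15, 5]
q=4: [23, 7, 14, 10, 9, 12]
q=5: [19, 14, 21, -1, 19, 23]
q=6: [27, 25, 17, 8, 22, 30]
Optimal cycle mean attained by: cycle 0->2->5->4->0, total (-2) + 9 + (-1) + 8, length 4.
Answer: λ = 7/2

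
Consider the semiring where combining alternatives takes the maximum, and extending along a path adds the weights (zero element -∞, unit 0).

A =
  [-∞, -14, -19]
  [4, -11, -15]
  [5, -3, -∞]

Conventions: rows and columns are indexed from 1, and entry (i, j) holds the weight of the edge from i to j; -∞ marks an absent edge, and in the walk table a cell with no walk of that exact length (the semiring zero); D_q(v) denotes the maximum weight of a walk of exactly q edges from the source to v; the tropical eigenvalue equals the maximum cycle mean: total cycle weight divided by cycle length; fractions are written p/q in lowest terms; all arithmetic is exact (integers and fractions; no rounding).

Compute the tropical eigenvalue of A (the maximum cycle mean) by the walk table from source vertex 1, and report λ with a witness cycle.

q=0: [0, -∞, -∞]
q=1: [-∞, -14, -19]
q=2: [-10, -22, -29]
q=3: [-18, -24, -29]
Optimal cycle mean attained by: cycle 1->2->1, total (-14) + 4, length 2.
Answer: λ = -5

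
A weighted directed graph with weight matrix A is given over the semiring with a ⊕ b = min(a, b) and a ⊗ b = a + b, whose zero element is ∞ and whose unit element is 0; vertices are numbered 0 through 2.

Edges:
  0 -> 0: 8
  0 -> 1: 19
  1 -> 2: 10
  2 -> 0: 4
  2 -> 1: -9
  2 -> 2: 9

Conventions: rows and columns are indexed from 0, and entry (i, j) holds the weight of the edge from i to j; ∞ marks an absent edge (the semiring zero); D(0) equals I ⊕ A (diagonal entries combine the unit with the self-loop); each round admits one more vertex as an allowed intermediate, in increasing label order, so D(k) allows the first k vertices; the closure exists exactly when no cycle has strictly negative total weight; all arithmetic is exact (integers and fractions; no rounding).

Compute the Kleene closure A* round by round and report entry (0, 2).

D(0):
  [0, 19, ∞]
  [∞, 0, 10]
  [4, -9, 0]
D(1):
  [0, 19, ∞]
  [∞, 0, 10]
  [4, -9, 0]
D(2):
  [0, 19, 29]
  [∞, 0, 10]
  [4, -9, 0]
D(3):
  [0, 19, 29]
  [14, 0, 10]
  [4, -9, 0]
Answer: A*[0][2] = 29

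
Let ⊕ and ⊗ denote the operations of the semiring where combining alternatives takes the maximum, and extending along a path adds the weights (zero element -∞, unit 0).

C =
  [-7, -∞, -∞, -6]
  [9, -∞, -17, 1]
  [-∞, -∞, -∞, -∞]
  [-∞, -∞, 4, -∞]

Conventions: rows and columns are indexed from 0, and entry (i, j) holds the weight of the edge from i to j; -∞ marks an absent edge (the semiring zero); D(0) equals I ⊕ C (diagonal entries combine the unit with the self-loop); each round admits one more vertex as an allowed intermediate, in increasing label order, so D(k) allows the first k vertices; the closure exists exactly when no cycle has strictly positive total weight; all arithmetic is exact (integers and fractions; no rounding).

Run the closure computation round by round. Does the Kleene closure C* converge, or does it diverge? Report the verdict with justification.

D(0):
  [0, -∞, -∞, -6]
  [9, 0, -17, 1]
  [-∞, -∞, 0, -∞]
  [-∞, -∞, 4, 0]
D(1):
  [0, -∞, -∞, -6]
  [9, 0, -17, 3]
  [-∞, -∞, 0, -∞]
  [-∞, -∞, 4, 0]
D(2):
  [0, -∞, -∞, -6]
  [9, 0, -17, 3]
  [-∞, -∞, 0, -∞]
  [-∞, -∞, 4, 0]
D(3):
  [0, -∞, -∞, -6]
  [9, 0, -17, 3]
  [-∞, -∞, 0, -∞]
  [-∞, -∞, 4, 0]
D(4):
  [0, -∞, -2, -6]
  [9, 0, 7, 3]
  [-∞, -∞, 0, -∞]
  [-∞, -∞, 4, 0]
Key observation: every diagonal entry stays at the unit through all rounds, so no improving cycle exists.
Answer: CONVERGES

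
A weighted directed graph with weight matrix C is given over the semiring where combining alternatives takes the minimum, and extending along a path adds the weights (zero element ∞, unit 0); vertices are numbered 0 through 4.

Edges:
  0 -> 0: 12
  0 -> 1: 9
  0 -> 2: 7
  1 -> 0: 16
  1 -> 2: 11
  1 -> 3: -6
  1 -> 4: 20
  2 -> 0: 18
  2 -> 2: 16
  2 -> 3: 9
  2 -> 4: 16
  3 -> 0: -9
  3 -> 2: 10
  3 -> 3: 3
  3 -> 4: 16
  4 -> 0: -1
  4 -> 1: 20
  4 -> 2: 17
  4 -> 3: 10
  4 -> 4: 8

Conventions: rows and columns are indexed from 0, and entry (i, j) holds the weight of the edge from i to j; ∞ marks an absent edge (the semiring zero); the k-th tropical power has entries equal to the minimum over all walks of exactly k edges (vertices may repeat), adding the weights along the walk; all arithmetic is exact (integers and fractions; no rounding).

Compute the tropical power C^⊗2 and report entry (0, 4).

C^⊗2:
  [24, 21, 19, 3, 23]
  [-15, 25, 4, -3, 10]
  [0, 27, 19, 12, 24]
  [-6, 0, -2, 6, 19]
  [1, 8, 6, 13, 16]
Key observation: the optimum is the walk 0->2->4, with weight 7 + 16 = 23.
Optimal value attained by: walk 0->2->4.
Answer: (C^⊗2)[0][4] = 23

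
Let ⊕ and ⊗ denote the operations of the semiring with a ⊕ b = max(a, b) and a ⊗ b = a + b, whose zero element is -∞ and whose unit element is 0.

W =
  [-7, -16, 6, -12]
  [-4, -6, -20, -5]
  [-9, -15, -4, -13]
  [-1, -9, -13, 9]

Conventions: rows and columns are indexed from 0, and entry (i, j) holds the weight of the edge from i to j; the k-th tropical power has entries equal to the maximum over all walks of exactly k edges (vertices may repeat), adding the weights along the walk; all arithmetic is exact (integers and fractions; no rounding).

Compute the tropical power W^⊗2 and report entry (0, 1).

W^⊗2:
  [-3, -9, 2, -3]
  [-6, -12, 2, 4]
  [-13, -19, -3, -4]
  [8, 0, 5, 18]
Key observation: the optimum is the walk 0->2->1, with weight 6 + (-15) = -9.
Optimal value attained by: walk 0->2->1.
Answer: (W^⊗2)[0][1] = -9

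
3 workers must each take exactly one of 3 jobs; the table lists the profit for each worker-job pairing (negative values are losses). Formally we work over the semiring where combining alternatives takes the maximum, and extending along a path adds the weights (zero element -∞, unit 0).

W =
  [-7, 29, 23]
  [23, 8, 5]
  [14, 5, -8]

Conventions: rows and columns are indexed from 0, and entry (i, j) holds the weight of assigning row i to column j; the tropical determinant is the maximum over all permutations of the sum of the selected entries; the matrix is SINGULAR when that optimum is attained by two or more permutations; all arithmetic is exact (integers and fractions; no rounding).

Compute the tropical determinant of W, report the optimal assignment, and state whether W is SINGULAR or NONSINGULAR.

σ = (0, 1, 2): (-7) + 8 + (-8) = -7
σ = (0, 2, 1): (-7) + 5 + 5 = 3
σ = (1, 0, 2): 29 + 23 + (-8) = 44
σ = (1, 2, 0): 29 + 5 + 14 = 48
σ = (2, 0, 1): 23 + 23 + 5 = 51
σ = (2, 1, 0): 23 + 8 + 14 = 45
Optimal value attained by: σ = (2, 0, 1).
Answer: det⊕(W) = 51; verdict: NONSINGULAR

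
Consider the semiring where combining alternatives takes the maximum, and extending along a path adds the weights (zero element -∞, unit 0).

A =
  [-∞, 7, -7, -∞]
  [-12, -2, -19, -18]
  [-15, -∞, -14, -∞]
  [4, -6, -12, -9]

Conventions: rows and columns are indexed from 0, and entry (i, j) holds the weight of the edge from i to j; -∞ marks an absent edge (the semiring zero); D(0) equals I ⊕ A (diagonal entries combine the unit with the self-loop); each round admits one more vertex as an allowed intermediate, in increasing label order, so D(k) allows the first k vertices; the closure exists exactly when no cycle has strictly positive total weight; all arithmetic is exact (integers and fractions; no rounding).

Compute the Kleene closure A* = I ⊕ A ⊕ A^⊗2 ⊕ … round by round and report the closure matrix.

D(0):
  [0, 7, -7, -∞]
  [-12, 0, -19, -18]
  [-15, -∞, 0, -∞]
  [4, -6, -12, 0]
D(1):
  [0, 7, -7, -∞]
  [-12, 0, -19, -18]
  [-15, -8, 0, -∞]
  [4, 11, -3, 0]
D(2):
  [0, 7, -7, -11]
  [-12, 0, -19, -18]
  [-15, -8, 0, -26]
  [4, 11, -3, 0]
D(3):
  [0, 7, -7, -11]
  [-12, 0, -19, -18]
  [-15, -8, 0, -26]
  [4, 11, -3, 0]
D(4):
  [0, 7, -7, -11]
  [-12, 0, -19, -18]
  [-15, -8, 0, -26]
  [4, 11, -3, 0]
Answer: A* = [[0, 7, -7, -11], [-12, 0, -19, -18], [-15, -8, 0, -26], [4, 11, -3, 0]]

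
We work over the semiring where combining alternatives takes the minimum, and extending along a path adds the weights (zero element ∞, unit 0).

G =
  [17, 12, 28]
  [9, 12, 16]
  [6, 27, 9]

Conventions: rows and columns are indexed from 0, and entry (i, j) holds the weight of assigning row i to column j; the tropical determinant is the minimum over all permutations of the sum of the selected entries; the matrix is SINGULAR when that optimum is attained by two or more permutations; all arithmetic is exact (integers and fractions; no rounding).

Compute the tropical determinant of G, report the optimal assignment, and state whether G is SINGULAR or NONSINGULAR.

σ = (0, 1, 2): 17 + 12 + 9 = 38
σ = (0, 2, 1): 17 + 16 + 27 = 60
σ = (1, 0, 2): 12 + 9 + 9 = 30
σ = (1, 2, 0): 12 + 16 + 6 = 34
σ = (2, 0, 1): 28 + 9 + 27 = 64
σ = (2, 1, 0): 28 + 12 + 6 = 46
Optimal value attained by: σ = (1, 0, 2).
Answer: det⊕(G) = 30; verdict: NONSINGULAR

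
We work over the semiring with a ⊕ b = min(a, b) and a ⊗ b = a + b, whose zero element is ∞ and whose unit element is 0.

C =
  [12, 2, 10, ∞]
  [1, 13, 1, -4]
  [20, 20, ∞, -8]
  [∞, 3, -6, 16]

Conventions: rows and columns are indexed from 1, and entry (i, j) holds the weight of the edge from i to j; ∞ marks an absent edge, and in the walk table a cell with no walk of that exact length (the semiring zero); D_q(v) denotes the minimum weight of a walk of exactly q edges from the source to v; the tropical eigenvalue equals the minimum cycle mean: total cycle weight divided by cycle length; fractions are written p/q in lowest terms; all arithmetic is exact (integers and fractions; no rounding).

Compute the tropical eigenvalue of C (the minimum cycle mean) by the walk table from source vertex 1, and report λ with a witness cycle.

q=0: [0, ∞, ∞, ∞]
q=1: [12, 2, 10, ∞]
q=2: [3, 14, 3, -2]
q=3: [15, 1, -8, -5]
q=4: [2, -2, -11, -16]
Optimal cycle mean attained by: cycle 3->4->3, total (-8) + (-6), length 2.
Answer: λ = -7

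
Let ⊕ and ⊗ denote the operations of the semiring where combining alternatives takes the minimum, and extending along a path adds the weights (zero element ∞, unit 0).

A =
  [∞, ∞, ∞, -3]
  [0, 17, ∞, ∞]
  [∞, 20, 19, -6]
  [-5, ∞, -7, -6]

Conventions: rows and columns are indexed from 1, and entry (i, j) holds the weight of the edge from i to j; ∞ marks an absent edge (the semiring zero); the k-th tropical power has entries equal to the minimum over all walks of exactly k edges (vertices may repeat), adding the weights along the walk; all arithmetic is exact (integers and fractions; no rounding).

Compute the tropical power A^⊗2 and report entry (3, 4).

A^⊗2:
  [-8, ∞, -10, -9]
  [17, 34, ∞, -3]
  [-11, 37, -13, -12]
  [-11, 13, -13, -13]
Key observation: the optimum is the walk 3->4->4, with weight (-6) + (-6) = -12.
Optimal value attained by: walk 3->4->4.
Answer: (A^⊗2)[3][4] = -12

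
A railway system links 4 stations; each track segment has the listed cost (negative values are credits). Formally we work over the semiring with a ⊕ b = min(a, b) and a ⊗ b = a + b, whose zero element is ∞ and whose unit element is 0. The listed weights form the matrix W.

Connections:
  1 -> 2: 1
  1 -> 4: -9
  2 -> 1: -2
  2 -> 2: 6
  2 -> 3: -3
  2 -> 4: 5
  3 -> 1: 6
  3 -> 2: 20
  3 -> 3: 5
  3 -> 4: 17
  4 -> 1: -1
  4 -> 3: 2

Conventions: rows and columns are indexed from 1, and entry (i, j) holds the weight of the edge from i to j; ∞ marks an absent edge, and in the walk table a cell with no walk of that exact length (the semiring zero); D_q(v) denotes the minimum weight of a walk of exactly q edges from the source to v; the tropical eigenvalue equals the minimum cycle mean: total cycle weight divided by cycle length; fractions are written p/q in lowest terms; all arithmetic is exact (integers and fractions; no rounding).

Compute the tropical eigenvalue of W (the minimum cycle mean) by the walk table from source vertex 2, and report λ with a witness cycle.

q=0: [∞, 0, ∞, ∞]
q=1: [-2, 6, -3, 5]
q=2: [3, -1, 2, -11]
q=3: [-12, 4, -9, -6]
q=4: [-7, -11, -4, -21]
Optimal cycle mean attained by: cycle 1->4->1, total (-9) + (-1), length 2.
Answer: λ = -5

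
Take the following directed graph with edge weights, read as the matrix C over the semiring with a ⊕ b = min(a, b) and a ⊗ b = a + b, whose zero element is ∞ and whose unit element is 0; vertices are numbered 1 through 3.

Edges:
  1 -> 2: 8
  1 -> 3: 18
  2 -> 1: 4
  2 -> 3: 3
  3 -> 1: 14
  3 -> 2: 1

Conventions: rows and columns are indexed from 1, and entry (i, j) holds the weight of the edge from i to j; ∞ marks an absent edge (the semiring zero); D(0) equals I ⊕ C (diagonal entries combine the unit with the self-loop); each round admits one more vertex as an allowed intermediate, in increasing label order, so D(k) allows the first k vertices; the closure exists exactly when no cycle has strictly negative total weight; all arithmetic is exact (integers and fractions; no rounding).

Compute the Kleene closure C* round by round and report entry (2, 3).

D(0):
  [0, 8, 18]
  [4, 0, 3]
  [14, 1, 0]
D(1):
  [0, 8, 18]
  [4, 0, 3]
  [14, 1, 0]
D(2):
  [0, 8, 11]
  [4, 0, 3]
  [5, 1, 0]
D(3):
  [0, 8, 11]
  [4, 0, 3]
  [5, 1, 0]
Answer: C*[2][3] = 3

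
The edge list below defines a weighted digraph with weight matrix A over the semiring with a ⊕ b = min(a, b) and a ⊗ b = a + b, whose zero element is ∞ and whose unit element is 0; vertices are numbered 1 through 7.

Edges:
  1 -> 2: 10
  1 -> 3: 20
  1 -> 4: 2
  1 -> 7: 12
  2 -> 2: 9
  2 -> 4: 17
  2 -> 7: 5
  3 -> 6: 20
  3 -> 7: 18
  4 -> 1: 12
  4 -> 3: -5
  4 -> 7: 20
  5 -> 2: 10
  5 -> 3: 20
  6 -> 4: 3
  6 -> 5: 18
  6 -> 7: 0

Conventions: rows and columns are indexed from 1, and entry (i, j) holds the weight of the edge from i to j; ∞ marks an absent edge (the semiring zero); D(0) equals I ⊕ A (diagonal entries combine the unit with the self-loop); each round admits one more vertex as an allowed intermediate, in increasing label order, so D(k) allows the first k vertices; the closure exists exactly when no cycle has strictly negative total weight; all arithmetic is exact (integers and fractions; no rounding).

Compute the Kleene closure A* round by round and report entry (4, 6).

D(0):
  [0, 10, 20, 2, ∞, ∞, 12]
  [∞, 0, ∞, 17, ∞, ∞, 5]
  [∞, ∞, 0, ∞, ∞, 20, 18]
  [12, ∞, -5, 0, ∞, ∞, 20]
  [∞, 10, 20, ∞, 0, ∞, ∞]
  [∞, ∞, ∞, 3, 18, 0, 0]
  [∞, ∞, ∞, ∞, ∞, ∞, 0]
D(1):
  [0, 10, 20, 2, ∞, ∞, 12]
  [∞, 0, ∞, 17, ∞, ∞, 5]
  [∞, ∞, 0, ∞, ∞, 20, 18]
  [12, 22, -5, 0, ∞, ∞, 20]
  [∞, 10, 20, ∞, 0, ∞, ∞]
  [∞, ∞, ∞, 3, 18, 0, 0]
  [∞, ∞, ∞, ∞, ∞, ∞, 0]
D(2):
  [0, 10, 20, 2, ∞, ∞, 12]
  [∞, 0, ∞, 17, ∞, ∞, 5]
  [∞, ∞, 0, ∞, ∞, 20, 18]
  [12, 22, -5, 0, ∞, ∞, 20]
  [∞, 10, 20, 27, 0, ∞, 15]
  [∞, ∞, ∞, 3, 18, 0, 0]
  [∞, ∞, ∞, ∞, ∞, ∞, 0]
D(3):
  [0, 10, 20, 2, ∞, 40, 12]
  [∞, 0, ∞, 17, ∞, ∞, 5]
  [∞, ∞, 0, ∞, ∞, 20, 18]
  [12, 22, -5, 0, ∞, 15, 13]
  [∞, 10, 20, 27, 0, 40, 15]
  [∞, ∞, ∞, 3, 18, 0, 0]
  [∞, ∞, ∞, ∞, ∞, ∞, 0]
D(4):
  [0, 10, -3, 2, ∞, 17, 12]
  [29, 0, 12, 17, ∞, 32, 5]
  [∞, ∞, 0, ∞, ∞, 20, 18]
  [12, 22, -5, 0, ∞, 15, 13]
  [39, 10, 20, 27, 0, 40, 15]
  [15, 25, -2, 3, 18, 0, 0]
  [∞, ∞, ∞, ∞, ∞, ∞, 0]
D(5):
  [0, 10, -3, 2, ∞, 17, 12]
  [29, 0, 12, 17, ∞, 32, 5]
  [∞, ∞, 0, ∞, ∞, 20, 18]
  [12, 22, -5, 0, ∞, 15, 13]
  [39, 10, 20, 27, 0, 40, 15]
  [15, 25, -2, 3, 18, 0, 0]
  [∞, ∞, ∞, ∞, ∞, ∞, 0]
D(6):
  [0, 10, -3, 2, 35, 17, 12]
  [29, 0, 12, 17, 50, 32, 5]
  [35, 45, 0, 23, 38, 20, 18]
  [12, 22, -5, 0, 33, 15, 13]
  [39, 10, 20, 27, 0, 40, 15]
  [15, 25, -2, 3, 18, 0, 0]
  [∞, ∞, ∞, ∞, ∞, ∞, 0]
D(7):
  [0, 10, -3, 2, 35, 17, 12]
  [29, 0, 12, 17, 50, 32, 5]
  [35, 45, 0, 23, 38, 20, 18]
  [12, 22, -5, 0, 33, 15, 13]
  [39, 10, 20, 27, 0, 40, 15]
  [15, 25, -2, 3, 18, 0, 0]
  [∞, ∞, ∞, ∞, ∞, ∞, 0]
Answer: A*[4][6] = 15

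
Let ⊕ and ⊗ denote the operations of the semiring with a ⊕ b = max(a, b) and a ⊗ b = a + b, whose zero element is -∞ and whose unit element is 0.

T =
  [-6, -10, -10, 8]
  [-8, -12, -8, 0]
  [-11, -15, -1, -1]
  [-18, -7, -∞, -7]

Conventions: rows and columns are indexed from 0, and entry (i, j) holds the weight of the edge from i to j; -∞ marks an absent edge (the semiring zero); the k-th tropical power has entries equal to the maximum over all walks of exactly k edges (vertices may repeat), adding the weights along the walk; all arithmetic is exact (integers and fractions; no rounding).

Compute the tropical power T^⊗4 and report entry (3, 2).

T^⊗2:
  [-10, 1, -11, 2]
  [-14, -7, -9, 0]
  [-12, -8, -2, -2]
  [-15, -14, -15, -7]
T^⊗3:
  [-7, -5, -7, 1]
  [-15, -7, -10, -6]
  [-13, -9, -3, -3]
  [-21, -14, -16, -7]
T^⊗4:
  [-13, -6, -8, 1]
  [-15, -13, -11, -7]
  [-14, -10, -4, -4]
  [-22, -14, -17, -13]
Key observation: the optimum is the walk 3->1->2->2->2, with weight (-7) + (-8) + (-1) + (-1) = -17.
Optimal value attained by: walk 3->1->2->2->2.
Answer: (T^⊗4)[3][2] = -17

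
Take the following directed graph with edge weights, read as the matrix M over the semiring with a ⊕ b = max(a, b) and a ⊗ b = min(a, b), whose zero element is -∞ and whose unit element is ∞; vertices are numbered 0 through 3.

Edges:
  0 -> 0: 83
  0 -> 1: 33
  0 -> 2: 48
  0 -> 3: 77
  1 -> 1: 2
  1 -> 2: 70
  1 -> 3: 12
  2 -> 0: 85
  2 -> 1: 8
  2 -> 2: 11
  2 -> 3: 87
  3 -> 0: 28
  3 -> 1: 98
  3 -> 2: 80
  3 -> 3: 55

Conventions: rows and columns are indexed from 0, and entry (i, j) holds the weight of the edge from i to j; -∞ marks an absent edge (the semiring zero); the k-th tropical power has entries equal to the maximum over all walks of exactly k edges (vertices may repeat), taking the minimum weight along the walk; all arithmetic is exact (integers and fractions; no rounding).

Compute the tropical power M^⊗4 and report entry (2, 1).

M^⊗2:
  [83, 77, 77, 77]
  [70, 12, 12, 70]
  [83, 87, 80, 77]
  [80, 55, 70, 80]
M^⊗3:
  [83, 77, 77, 77]
  [70, 70, 70, 70]
  [83, 77, 77, 80]
  [80, 80, 80, 77]
M^⊗4:
  [83, 77, 77, 77]
  [70, 70, 70, 70]
  [83, 80, 80, 77]
  [80, 77, 77, 80]
Key observation: the optimum is the walk 2->3->2->3->1, with weight 87 min 80 min 87 min 98 = 80.
Optimal value attained by: walk 2->3->2->3->1.
Answer: (M^⊗4)[2][1] = 80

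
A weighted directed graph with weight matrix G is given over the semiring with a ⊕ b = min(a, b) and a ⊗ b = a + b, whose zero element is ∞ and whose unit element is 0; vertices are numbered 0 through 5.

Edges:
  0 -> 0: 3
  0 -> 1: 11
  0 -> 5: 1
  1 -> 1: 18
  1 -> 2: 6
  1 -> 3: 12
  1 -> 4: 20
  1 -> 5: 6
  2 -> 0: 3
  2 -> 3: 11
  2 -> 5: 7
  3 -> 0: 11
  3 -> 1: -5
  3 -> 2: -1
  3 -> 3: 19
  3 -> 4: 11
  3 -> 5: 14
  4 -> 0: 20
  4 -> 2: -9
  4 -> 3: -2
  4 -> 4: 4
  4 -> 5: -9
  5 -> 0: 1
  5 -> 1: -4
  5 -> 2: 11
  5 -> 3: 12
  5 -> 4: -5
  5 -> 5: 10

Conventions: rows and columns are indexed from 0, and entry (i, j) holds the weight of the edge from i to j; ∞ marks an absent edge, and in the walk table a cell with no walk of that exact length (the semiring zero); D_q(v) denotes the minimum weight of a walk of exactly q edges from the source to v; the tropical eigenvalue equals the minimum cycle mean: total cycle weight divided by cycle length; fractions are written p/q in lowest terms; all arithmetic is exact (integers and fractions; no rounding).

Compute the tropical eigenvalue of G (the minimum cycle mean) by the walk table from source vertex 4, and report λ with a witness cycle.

q=0: [∞, ∞, ∞, ∞, 0, ∞]
q=1: [20, ∞, -9, -2, 4, -9]
q=2: [-8, -13, -5, 2, -14, -5]
q=3: [-5, -9, -23, -16, -10, -23]
q=4: [-22, -27, -19, -12, -28, -19]
q=5: [-19, -23, -37, -30, -24, -37]
q=6: [-36, -41, -33, -26, -42, -33]
Optimal cycle mean attained by: cycle 4->5->4, total (-9) + (-5), length 2.
Answer: λ = -7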